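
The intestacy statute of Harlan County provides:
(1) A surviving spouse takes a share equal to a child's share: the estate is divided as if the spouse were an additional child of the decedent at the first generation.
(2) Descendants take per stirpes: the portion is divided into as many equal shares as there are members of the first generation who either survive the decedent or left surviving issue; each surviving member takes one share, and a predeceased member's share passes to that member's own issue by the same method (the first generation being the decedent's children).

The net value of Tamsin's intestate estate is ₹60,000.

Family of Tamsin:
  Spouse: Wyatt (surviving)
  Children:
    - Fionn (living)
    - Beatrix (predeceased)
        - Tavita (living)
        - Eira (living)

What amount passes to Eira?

The spouse counts as an additional share at the children's level, so there are 3 primary shares of ₹20,000. Wyatt takes one such share (₹20,000).
The children's combined portion (₹40,000) is divided into 2 shares of ₹20,000: Fionn takes ₹20,000; Beatrix's ₹20,000 share passes to Beatrix's issue.
Beatrix's share (₹20,000) is divided into 2 shares of ₹10,000: Tavita and Eira each take ₹10,000.

Eira receives ₹10,000.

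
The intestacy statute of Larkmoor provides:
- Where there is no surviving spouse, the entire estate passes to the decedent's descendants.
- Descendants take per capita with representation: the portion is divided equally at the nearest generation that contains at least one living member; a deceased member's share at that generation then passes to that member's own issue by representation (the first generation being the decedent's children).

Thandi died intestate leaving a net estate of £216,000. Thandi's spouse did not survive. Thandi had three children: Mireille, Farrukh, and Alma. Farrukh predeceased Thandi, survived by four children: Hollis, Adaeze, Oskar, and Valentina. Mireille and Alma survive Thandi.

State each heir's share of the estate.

Mireille: £72,000; Hollis: £18,000; Adaeze: £18,000; Oskar: £18,000; Valentina: £18,000; Alma: £72,000

The entire £216,000 passes to the descendants.
That amount (£216,000) is divided into 3 shares of £72,000: Mireille and Alma each take £72,000; Farrukh's £72,000 share passes to Farrukh's issue.
Farrukh's share (£72,000) is divided into 4 shares of £18,000: Hollis, Adaeze, Oskar, and Valentina each take £18,000.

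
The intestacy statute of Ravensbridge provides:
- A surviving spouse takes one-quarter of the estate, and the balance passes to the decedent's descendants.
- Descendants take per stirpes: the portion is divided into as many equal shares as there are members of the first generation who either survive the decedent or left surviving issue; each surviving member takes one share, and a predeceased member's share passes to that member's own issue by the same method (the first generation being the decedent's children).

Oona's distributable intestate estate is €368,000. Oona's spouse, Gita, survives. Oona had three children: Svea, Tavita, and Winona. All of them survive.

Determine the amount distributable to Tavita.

Gita takes one-quarter of €368,000 = €92,000. The remaining €276,000 passes to the descendants.
The descendants' portion (€276,000) is divided into 3 shares of €92,000: Svea, Tavita, and Winona each take €92,000.

Tavita receives €92,000.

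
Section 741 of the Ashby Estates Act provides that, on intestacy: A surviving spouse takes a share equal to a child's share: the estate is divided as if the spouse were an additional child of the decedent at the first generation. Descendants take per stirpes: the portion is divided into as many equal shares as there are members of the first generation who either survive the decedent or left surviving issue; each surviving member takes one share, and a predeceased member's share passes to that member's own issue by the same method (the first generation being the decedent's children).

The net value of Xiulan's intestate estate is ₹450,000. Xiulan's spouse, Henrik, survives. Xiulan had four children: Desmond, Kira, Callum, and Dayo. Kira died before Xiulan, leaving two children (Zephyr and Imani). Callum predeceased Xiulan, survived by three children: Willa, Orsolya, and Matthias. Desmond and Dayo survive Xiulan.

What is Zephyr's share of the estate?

Zephyr receives ₹45,000.

The spouse counts as an additional share at the children's level, so there are 5 primary shares of ₹90,000. Henrik takes one such share (₹90,000).
The children's combined portion (₹360,000) is divided into 4 shares of ₹90,000: Desmond and Dayo each take ₹90,000; Kira's ₹90,000 share passes to Kira's issue; Callum's ₹90,000 share passes to Callum's issue.
Kira's share (₹90,000) is divided into 2 shares of ₹45,000: Zephyr and Imani each take ₹45,000.
Callum's share (₹90,000) is divided into 3 shares of ₹30,000: Willa, Orsolya, and Matthias each take ₹30,000.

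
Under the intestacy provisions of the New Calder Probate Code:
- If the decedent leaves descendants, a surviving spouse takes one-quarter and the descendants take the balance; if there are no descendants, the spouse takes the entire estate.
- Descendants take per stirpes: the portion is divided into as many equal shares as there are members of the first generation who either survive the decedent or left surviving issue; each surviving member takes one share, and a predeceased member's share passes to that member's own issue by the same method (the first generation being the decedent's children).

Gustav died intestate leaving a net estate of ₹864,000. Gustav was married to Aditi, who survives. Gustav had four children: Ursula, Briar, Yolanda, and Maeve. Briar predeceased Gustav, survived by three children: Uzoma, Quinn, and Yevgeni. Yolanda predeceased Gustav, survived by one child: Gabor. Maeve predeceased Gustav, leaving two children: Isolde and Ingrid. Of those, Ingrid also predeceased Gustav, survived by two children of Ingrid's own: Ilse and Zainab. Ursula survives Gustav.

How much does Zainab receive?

Zainab receives ₹40,500.

Aditi takes one-quarter of ₹864,000 = ₹216,000. The remaining ₹648,000 passes to the descendants.
The descendants' portion (₹648,000) is divided into 4 shares of ₹162,000: Ursula takes ₹162,000; Briar's ₹162,000 share passes to Briar's issue; Yolanda's ₹162,000 share passes to Yolanda's issue; Maeve's ₹162,000 share passes to Maeve's issue.
Briar's share (₹162,000) is divided into 3 shares of ₹54,000: Uzoma, Quinn, and Yevgeni each take ₹54,000.
Yolanda's share (₹162,000) passes entirely to Gabor.
Maeve's share (₹162,000) is divided into 2 shares of ₹81,000: Isolde takes ₹81,000; Ingrid's ₹81,000 share passes to Ingrid's issue.
Ingrid's share (₹81,000) is divided into 2 shares of ₹40,500: Ilse and Zainab each take ₹40,500.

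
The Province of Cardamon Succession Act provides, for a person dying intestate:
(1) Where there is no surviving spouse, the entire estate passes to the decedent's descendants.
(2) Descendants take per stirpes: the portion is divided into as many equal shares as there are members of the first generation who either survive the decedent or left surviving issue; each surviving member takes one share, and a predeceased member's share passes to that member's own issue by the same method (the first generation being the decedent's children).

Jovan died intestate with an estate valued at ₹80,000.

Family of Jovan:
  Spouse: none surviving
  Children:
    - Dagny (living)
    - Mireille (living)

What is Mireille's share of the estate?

The entire ₹80,000 passes to the descendants.
That amount (₹80,000) is divided into 2 shares of ₹40,000: Dagny and Mireille each take ₹40,000.

Mireille receives ₹40,000.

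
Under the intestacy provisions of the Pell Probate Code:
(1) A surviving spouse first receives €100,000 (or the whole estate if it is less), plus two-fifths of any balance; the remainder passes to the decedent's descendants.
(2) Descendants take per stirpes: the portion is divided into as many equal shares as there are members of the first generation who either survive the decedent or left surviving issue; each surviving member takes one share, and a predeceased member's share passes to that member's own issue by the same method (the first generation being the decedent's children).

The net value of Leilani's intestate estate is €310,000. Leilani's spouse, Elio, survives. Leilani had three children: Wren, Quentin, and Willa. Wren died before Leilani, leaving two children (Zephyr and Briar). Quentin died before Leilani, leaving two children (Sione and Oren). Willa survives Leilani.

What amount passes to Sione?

Elio first takes €100,000, leaving a balance of €210,000. Elio then takes two-fifths of the balance (€84,000), for a total of €184,000. The remaining €126,000 passes to the descendants.
The descendants' portion (€126,000) is divided into 3 shares of €42,000: Willa takes €42,000; Wren's €42,000 share passes to Wren's issue; Quentin's €42,000 share passes to Quentin's issue.
Wren's share (€42,000) is divided into 2 shares of €21,000: Zephyr and Briar each take €21,000.
Quentin's share (€42,000) is divided into 2 shares of €21,000: Sione and Oren each take €21,000.

Sione receives €21,000.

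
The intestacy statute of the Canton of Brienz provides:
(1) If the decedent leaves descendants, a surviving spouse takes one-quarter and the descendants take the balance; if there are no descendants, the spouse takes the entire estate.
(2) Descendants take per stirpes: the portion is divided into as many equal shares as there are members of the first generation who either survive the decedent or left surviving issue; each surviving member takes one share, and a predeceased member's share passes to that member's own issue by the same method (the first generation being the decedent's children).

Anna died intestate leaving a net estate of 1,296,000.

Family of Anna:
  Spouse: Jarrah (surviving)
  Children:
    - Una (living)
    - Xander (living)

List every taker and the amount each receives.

Jarrah takes one-quarter of 1,296,000 = 324,000. The remaining 972,000 passes to the descendants.
The descendants' portion (972,000) is divided into 2 shares of 486,000: Una and Xander each take 486,000.

Jarrah: 324,000; Una: 486,000; Xander: 486,000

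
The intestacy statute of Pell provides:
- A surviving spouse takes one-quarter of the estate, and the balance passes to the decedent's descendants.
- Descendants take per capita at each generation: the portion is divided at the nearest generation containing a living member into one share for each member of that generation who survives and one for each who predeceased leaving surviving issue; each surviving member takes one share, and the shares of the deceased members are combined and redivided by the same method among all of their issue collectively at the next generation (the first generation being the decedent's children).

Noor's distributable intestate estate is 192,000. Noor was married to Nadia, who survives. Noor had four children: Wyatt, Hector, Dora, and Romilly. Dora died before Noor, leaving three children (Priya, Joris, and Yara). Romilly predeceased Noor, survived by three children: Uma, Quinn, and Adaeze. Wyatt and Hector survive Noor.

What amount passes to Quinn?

Nadia takes one-quarter of 192,000 = 48,000. The remaining 144,000 passes to the descendants.
The descendants' portion (144,000) is divided at the children's generation into 4 shares of 36,000. Wyatt and Hector each take 36,000. The 2 shares of the deceased (Dora and Romilly) are combined into a pool of 72,000.
That pool (72,000) is divided at the grandchildren's generation equally among Priya, Joris, Yara, Uma, Quinn, and Adaeze: 12,000 each.

Quinn receives 12,000.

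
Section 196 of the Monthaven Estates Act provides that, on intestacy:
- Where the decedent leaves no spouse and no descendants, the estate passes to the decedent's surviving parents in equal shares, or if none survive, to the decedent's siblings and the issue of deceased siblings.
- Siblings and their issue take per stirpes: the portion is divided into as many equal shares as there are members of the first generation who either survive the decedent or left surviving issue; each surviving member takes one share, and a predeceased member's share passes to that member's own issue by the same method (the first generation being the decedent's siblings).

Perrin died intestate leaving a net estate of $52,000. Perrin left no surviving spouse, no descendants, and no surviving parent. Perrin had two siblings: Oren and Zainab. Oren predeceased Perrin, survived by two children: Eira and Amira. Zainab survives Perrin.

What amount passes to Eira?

Eira receives $13,000.

The entire $52,000 passes to the siblings and their issue.
That amount ($52,000) is divided into 2 shares of $26,000: Zainab takes $26,000; Oren's $26,000 share passes to Oren's issue.
Oren's share ($26,000) is divided into 2 shares of $13,000: Eira and Amira each take $13,000.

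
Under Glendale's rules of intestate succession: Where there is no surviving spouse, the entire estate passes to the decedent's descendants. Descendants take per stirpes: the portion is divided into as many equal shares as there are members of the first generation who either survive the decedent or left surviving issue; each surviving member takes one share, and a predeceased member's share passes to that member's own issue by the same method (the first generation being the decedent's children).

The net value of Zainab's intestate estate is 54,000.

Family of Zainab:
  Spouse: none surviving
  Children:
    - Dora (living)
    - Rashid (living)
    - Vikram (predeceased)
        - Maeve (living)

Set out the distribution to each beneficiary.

Dora: 18,000; Rashid: 18,000; Maeve: 18,000

The entire 54,000 passes to the descendants.
That amount (54,000) is divided into 3 shares of 18,000: Dora and Rashid each take 18,000; Vikram's 18,000 share passes to Vikram's issue.
Vikram's share (18,000) passes entirely to Maeve.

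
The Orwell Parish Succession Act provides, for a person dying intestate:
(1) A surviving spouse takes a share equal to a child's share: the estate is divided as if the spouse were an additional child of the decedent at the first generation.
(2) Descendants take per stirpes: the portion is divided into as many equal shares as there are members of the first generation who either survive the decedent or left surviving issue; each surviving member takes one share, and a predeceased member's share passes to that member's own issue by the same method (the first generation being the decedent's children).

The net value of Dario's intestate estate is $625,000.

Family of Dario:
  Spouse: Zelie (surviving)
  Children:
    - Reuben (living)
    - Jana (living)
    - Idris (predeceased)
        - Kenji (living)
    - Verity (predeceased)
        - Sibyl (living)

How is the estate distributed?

The spouse counts as an additional share at the children's level, so there are 5 primary shares of $125,000. Zelie takes one such share ($125,000).
The children's combined portion ($500,000) is divided into 4 shares of $125,000: Reuben and Jana each take $125,000; Idris's $125,000 share passes to Idris's issue; Verity's $125,000 share passes to Verity's issue.
Idris's share ($125,000) passes entirely to Kenji.
Verity's share ($125,000) passes entirely to Sibyl.

Zelie: $125,000; Reuben: $125,000; Jana: $125,000; Kenji: $125,000; Sibyl: $125,000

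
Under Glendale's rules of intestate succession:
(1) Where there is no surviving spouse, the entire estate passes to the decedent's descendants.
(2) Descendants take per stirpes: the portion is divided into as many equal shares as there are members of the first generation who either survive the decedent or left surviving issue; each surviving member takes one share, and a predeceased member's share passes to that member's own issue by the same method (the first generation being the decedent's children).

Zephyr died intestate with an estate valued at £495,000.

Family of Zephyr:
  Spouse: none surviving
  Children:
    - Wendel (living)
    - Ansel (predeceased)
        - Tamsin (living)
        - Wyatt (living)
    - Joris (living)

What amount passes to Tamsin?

Tamsin receives £82,500.

The entire £495,000 passes to the descendants.
That amount (£495,000) is divided into 3 shares of £165,000: Wendel and Joris each take £165,000; Ansel's £165,000 share passes to Ansel's issue.
Ansel's share (£165,000) is divided into 2 shares of £82,500: Tamsin and Wyatt each take £82,500.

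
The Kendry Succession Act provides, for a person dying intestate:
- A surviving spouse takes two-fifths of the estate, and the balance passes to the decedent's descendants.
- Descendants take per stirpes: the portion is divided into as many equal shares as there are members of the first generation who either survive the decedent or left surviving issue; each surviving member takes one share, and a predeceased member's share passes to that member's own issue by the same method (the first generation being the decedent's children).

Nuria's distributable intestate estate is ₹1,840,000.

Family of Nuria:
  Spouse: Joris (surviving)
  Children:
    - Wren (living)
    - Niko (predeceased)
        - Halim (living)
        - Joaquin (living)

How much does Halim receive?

Joris takes two-fifths of ₹1,840,000 = ₹736,000. The remaining ₹1,104,000 passes to the descendants.
The descendants' portion (₹1,104,000) is divided into 2 shares of ₹552,000: Wren takes ₹552,000; Niko's ₹552,000 share passes to Niko's issue.
Niko's share (₹552,000) is divided into 2 shares of ₹276,000: Halim and Joaquin each take ₹276,000.

Halim receives ₹276,000.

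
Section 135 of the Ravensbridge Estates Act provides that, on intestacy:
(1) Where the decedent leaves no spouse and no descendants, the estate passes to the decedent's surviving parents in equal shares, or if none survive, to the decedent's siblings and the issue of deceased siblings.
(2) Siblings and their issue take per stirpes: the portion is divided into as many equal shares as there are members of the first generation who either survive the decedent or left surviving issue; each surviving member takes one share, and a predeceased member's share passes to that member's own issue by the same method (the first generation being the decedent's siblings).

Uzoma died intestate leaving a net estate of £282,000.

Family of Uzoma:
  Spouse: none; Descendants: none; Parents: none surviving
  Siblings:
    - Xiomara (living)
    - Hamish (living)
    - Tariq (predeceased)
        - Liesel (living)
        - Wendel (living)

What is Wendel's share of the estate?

Wendel receives £47,000.

The entire £282,000 passes to the siblings and their issue.
That amount (£282,000) is divided into 3 shares of £94,000: Xiomara and Hamish each take £94,000; Tariq's £94,000 share passes to Tariq's issue.
Tariq's share (£94,000) is divided into 2 shares of £47,000: Liesel and Wendel each take £47,000.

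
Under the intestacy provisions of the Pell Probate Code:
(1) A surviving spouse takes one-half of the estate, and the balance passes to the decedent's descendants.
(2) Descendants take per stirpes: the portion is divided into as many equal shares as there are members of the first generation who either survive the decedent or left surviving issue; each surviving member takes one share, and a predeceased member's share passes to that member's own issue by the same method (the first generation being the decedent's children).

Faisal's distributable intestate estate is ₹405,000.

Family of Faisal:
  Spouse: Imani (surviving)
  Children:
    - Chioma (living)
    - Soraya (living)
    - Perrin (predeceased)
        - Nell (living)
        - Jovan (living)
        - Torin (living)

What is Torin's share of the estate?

Imani takes one-half of ₹405,000 = ₹202,500. The remaining ₹202,500 passes to the descendants.
The descendants' portion (₹202,500) is divided into 3 shares of ₹67,500: Chioma and Soraya each take ₹67,500; Perrin's ₹67,500 share passes to Perrin's issue.
Perrin's share (₹67,500) is divided into 3 shares of ₹22,500: Nell, Jovan, and Torin each take ₹22,500.

Torin receives ₹22,500.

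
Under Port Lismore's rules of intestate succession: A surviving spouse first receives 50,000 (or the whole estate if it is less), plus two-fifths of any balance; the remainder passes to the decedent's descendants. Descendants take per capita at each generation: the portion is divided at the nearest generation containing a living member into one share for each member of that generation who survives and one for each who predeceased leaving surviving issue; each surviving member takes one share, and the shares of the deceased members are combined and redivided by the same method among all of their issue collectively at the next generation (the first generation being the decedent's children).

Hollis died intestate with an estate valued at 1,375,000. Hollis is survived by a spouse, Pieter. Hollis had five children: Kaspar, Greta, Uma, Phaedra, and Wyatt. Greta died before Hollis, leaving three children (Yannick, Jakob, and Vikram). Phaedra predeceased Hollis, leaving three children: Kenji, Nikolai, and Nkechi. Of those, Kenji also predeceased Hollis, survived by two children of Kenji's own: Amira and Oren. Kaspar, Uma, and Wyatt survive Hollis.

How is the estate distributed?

Pieter: 580,000; Kaspar: 159,000; Yannick: 53,000; Jakob: 53,000; Vikram: 53,000; Uma: 159,000; Amira: 26,500; Oren: 26,500; Nikolai: 53,000; Nkechi: 53,000; Wyatt: 159,000

Pieter first takes 50,000, leaving a balance of 1,325,000. Pieter then takes two-fifths of the balance (530,000), for a total of 580,000. The remaining 795,000 passes to the descendants.
The descendants' portion (795,000) is divided at the children's generation into 5 shares of 159,000. Kaspar, Uma, and Wyatt each take 159,000. The 2 shares of the deceased (Greta and Phaedra) are combined into a pool of 318,000.
That pool (318,000) is divided at the grandchildren's generation into 6 shares of 53,000. Yannick, Jakob, Vikram, Nikolai, and Nkechi each take 53,000. The remaining share for the deceased Kenji (53,000) is carried to the next generation.
That pool (53,000) is divided at the great-grandchildren's generation equally among Amira and Oren: 26,500 each.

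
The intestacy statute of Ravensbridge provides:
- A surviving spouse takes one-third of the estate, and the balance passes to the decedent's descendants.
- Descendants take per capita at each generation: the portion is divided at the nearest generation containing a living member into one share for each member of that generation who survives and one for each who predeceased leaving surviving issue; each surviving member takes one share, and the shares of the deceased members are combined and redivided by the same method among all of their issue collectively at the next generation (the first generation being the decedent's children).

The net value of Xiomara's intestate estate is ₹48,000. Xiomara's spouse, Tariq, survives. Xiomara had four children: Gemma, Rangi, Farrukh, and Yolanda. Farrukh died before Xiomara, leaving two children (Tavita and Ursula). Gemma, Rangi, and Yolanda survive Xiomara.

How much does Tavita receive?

Tariq takes one-third of ₹48,000 = ₹16,000. The remaining ₹32,000 passes to the descendants.
The descendants' portion (₹32,000) is divided at the children's generation into 4 shares of ₹8,000. Gemma, Rangi, and Yolanda each take ₹8,000. The remaining share for the deceased Farrukh (₹8,000) is carried to the next generation.
That pool (₹8,000) is divided at the grandchildren's generation equally among Tavita and Ursula: ₹4,000 each.

Tavita receives ₹4,000.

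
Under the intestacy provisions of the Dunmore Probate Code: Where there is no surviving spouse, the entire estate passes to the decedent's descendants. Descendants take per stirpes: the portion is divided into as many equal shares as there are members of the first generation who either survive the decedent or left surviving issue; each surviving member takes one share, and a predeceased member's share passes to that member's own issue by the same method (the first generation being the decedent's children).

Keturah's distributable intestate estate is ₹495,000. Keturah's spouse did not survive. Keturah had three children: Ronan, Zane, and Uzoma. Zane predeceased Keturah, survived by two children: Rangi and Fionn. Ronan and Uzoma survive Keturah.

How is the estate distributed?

The entire ₹495,000 passes to the descendants.
That amount (₹495,000) is divided into 3 shares of ₹165,000: Ronan and Uzoma each take ₹165,000; Zane's ₹165,000 share passes to Zane's issue.
Zane's share (₹165,000) is divided into 2 shares of ₹82,500: Rangi and Fionn each take ₹82,500.

Ronan: ₹165,000; Rangi: ₹82,500; Fionn: ₹82,500; Uzoma: ₹165,000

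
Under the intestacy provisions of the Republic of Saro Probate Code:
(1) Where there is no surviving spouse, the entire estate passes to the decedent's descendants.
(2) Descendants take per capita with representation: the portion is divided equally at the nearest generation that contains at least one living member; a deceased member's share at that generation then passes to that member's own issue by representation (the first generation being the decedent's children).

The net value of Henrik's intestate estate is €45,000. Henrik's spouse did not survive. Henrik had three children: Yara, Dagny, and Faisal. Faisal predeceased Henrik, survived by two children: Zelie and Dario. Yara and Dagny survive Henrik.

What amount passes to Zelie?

Zelie receives €7,500.

The entire €45,000 passes to the descendants.
That amount (€45,000) is divided into 3 shares of €15,000: Yara and Dagny each take €15,000; Faisal's €15,000 share passes to Faisal's issue.
Faisal's share (€15,000) is divided into 2 shares of €7,500: Zelie and Dario each take €7,500.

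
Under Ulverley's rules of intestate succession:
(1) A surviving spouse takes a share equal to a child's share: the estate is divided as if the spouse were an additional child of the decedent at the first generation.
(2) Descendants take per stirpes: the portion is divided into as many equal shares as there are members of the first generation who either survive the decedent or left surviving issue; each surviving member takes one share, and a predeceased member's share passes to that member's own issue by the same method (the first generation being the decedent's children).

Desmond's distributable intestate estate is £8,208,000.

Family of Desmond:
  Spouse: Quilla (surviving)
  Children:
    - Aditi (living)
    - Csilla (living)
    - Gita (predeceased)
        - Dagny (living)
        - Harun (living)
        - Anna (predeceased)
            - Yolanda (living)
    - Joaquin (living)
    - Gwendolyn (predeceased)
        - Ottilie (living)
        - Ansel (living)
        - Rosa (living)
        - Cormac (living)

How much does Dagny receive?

Dagny receives £456,000.

The spouse counts as an additional share at the children's level, so there are 6 primary shares of £1,368,000. Quilla takes one such share (£1,368,000).
The children's combined portion (£6,840,000) is divided into 5 shares of £1,368,000: Aditi, Csilla, and Joaquin each take £1,368,000; Gita's £1,368,000 share passes to Gita's issue; Gwendolyn's £1,368,000 share passes to Gwendolyn's issue.
Gita's share (£1,368,000) is divided into 3 shares of £456,000: Dagny and Harun each take £456,000; Anna's £456,000 share passes to Anna's issue.
Anna's share (£456,000) passes entirely to Yolanda.
Gwendolyn's share (£1,368,000) is divided into 4 shares of £342,000: Ottilie, Ansel, Rosa, and Cormac each take £342,000.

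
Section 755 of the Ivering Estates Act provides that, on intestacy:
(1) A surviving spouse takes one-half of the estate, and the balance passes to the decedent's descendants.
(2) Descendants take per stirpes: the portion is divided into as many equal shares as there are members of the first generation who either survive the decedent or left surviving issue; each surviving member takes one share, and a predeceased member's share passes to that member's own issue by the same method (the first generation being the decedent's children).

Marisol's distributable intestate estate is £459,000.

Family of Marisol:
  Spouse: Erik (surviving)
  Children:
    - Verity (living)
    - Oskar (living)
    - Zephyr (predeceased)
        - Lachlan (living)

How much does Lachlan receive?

Erik takes one-half of £459,000 = £229,500. The remaining £229,500 passes to the descendants.
The descendants' portion (£229,500) is divided into 3 shares of £76,500: Verity and Oskar each take £76,500; Zephyr's £76,500 share passes to Zephyr's issue.
Zephyr's share (£76,500) passes entirely to Lachlan.

Lachlan receives £76,500.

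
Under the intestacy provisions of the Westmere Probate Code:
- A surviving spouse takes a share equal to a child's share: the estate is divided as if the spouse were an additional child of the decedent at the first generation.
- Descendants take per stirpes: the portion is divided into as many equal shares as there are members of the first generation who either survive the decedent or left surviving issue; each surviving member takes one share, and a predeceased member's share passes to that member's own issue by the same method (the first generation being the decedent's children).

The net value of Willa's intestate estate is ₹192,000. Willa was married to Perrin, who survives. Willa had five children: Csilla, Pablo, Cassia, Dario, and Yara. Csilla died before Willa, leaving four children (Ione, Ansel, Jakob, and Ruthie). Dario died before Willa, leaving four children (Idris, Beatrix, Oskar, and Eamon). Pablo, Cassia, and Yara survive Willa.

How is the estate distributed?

The spouse counts as an additional share at the children's level, so there are 6 primary shares of ₹32,000. Perrin takes one such share (₹32,000).
The children's combined portion (₹160,000) is divided into 5 shares of ₹32,000: Pablo, Cassia, and Yara each take ₹32,000; Csilla's ₹32,000 share passes to Csilla's issue; Dario's ₹32,000 share passes to Dario's issue.
Csilla's share (₹32,000) is divided into 4 shares of ₹8,000: Ione, Ansel, Jakob, and Ruthie each take ₹8,000.
Dario's share (₹32,000) is divided into 4 shares of ₹8,000: Idris, Beatrix, Oskar, and Eamon each take ₹8,000.

Perrin: ₹32,000; Ione: ₹8,000; Ansel: ₹8,000; Jakob: ₹8,000; Ruthie: ₹8,000; Pablo: ₹32,000; Cassia: ₹32,000; Idris: ₹8,000; Beatrix: ₹8,000; Oskar: ₹8,000; Eamon: ₹8,000; Yara: ₹32,000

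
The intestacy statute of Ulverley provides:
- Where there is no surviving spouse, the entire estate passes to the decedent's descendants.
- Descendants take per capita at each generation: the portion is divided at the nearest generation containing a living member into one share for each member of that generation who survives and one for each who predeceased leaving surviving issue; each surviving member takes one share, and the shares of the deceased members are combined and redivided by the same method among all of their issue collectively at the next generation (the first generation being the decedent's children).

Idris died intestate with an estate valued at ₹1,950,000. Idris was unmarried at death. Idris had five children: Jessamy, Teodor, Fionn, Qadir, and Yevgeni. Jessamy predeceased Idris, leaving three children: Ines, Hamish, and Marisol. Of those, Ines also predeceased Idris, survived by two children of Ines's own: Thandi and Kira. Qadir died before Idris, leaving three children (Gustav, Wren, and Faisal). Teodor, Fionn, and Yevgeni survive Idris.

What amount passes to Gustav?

The entire ₹1,950,000 passes to the descendants.
That amount (₹1,950,000) is divided at the children's generation into 5 shares of ₹390,000. Teodor, Fionn, and Yevgeni each take ₹390,000. The 2 shares of the deceased (Jessamy and Qadir) are combined into a pool of ₹780,000.
That pool (₹780,000) is divided at the grandchildren's generation into 6 shares of ₹130,000. Hamish, Marisol, Gustav, Wren, and Faisal each take ₹130,000. The remaining share for the deceased Ines (₹130,000) is carried to the next generation.
That pool (₹130,000) is divided at the great-grandchildren's generation equally among Thandi and Kira: ₹65,000 each.

Gustav receives ₹130,000.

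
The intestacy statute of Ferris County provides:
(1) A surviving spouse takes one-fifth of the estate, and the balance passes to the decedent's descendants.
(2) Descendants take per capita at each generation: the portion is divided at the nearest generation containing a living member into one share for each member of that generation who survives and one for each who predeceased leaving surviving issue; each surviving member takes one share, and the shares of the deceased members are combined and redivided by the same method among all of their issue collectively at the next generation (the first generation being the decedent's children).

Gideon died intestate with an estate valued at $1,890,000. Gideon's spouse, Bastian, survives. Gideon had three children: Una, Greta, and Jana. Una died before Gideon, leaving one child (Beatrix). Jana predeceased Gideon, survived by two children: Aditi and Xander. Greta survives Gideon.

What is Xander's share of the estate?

Xander receives $336,000.

Bastian takes one-fifth of $1,890,000 = $378,000. The remaining $1,512,000 passes to the descendants.
The descendants' portion ($1,512,000) is divided at the children's generation into 3 shares of $504,000. Greta takes $504,000. The 2 shares of the deceased (Una and Jana) are combined into a pool of $1,008,000.
That pool ($1,008,000) is divided at the grandchildren's generation equally among Beatrix, Aditi, and Xander: $336,000 each.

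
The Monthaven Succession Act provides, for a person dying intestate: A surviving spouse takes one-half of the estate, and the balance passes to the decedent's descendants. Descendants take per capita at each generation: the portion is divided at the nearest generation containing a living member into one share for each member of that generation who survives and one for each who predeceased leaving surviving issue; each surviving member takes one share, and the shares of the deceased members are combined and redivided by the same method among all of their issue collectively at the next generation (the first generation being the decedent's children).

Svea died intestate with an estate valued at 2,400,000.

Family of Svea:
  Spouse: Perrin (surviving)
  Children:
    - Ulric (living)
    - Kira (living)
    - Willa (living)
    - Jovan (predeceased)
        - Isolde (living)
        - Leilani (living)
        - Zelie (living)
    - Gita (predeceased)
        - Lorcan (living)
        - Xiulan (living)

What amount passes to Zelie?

Perrin takes one-half of 2,400,000 = 1,200,000. The remaining 1,200,000 passes to the descendants.
The descendants' portion (1,200,000) is divided at the children's generation into 5 shares of 240,000. Ulric, Kira, and Willa each take 240,000. The 2 shares of the deceased (Jovan and Gita) are combined into a pool of 480,000.
That pool (480,000) is divided at the grandchildren's generation equally among Isolde, Leilani, Zelie, Lorcan, and Xiulan: 96,000 each.

Zelie receives 96,000.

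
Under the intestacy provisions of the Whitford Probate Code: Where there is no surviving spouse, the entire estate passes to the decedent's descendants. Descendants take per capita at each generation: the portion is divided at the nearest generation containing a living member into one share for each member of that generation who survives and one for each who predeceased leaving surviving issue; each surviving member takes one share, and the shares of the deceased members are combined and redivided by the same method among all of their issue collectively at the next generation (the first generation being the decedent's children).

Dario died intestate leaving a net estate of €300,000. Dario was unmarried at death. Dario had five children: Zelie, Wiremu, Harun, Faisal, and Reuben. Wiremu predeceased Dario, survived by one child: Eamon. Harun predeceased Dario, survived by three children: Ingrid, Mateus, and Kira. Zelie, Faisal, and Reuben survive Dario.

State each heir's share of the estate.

Zelie: €60,000; Eamon: €30,000; Ingrid: €30,000; Mateus: €30,000; Kira: €30,000; Faisal: €60,000; Reuben: €60,000

The entire €300,000 passes to the descendants.
That amount (€300,000) is divided at the children's generation into 5 shares of €60,000. Zelie, Faisal, and Reuben each take €60,000. The 2 shares of the deceased (Wiremu and Harun) are combined into a pool of €120,000.
That pool (€120,000) is divided at the grandchildren's generation equally among Eamon, Ingrid, Mateus, and Kira: €30,000 each.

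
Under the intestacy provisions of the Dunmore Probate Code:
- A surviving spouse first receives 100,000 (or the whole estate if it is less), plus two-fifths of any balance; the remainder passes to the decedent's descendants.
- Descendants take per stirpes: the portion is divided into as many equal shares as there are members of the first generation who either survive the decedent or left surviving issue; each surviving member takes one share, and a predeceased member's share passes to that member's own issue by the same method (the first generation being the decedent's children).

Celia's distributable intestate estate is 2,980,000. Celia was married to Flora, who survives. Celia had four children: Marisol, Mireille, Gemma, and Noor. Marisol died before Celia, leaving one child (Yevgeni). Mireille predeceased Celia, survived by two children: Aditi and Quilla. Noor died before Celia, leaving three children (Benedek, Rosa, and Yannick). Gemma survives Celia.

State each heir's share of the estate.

Flora first takes 100,000, leaving a balance of 2,880,000. Flora then takes two-fifths of the balance (1,152,000), for a total of 1,252,000. The remaining 1,728,000 passes to the descendants.
The descendants' portion (1,728,000) is divided into 4 shares of 432,000: Gemma takes 432,000; Marisol's 432,000 share passes to Marisol's issue; Mireille's 432,000 share passes to Mireille's issue; Noor's 432,000 share passes to Noor's issue.
Marisol's share (432,000) passes entirely to Yevgeni.
Mireille's share (432,000) is divided into 2 shares of 216,000: Aditi and Quilla each take 216,000.
Noor's share (432,000) is divided into 3 shares of 144,000: Benedek, Rosa, and Yannick each take 144,000.

Flora: 1,252,000; Yevgeni: 432,000; Aditi: 216,000; Quilla: 216,000; Gemma: 432,000; Benedek: 144,000; Rosa: 144,000; Yannick: 144,000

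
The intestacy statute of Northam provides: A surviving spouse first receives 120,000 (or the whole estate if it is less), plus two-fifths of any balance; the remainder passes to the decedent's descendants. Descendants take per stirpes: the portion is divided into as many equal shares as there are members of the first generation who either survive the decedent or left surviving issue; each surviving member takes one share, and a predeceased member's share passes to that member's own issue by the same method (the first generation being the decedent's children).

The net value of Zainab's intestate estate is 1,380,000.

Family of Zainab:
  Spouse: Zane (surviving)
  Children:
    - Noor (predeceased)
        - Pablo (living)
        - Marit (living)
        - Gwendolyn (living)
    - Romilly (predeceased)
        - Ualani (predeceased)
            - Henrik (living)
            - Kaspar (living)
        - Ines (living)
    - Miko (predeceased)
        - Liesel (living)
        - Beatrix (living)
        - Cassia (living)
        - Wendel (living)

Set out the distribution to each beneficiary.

Zane first takes 120,000, leaving a balance of 1,260,000. Zane then takes two-fifths of the balance (504,000), for a total of 624,000. The remaining 756,000 passes to the descendants.
The descendants' portion (756,000) is divided into 3 shares of 252,000: Noor's 252,000 share passes to Noor's issue; Romilly's 252,000 share passes to Romilly's issue; Miko's 252,000 share passes to Miko's issue.
Noor's share (252,000) is divided into 3 shares of 84,000: Pablo, Marit, and Gwendolyn each take 84,000.
Romilly's share (252,000) is divided into 2 shares of 126,000: Ines takes 126,000; Ualani's 126,000 share passes to Ualani's issue.
Ualani's share (126,000) is divided into 2 shares of 63,000: Henrik and Kaspar each take 63,000.
Miko's share (252,000) is divided into 4 shares of 63,000: Liesel, Beatrix, Cassia, and Wendel each take 63,000.

Zane: 624,000; Pablo: 84,000; Marit: 84,000; Gwendolyn: 84,000; Henrik: 63,000; Kaspar: 63,000; Ines: 126,000; Liesel: 63,000; Beatrix: 63,000; Cassia: 63,000; Wendel: 63,000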